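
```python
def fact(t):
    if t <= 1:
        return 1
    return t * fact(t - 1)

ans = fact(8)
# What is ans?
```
Call trace:
fact(t=8)
  fact(t=7)
    fact(t=6)
      fact(t=5)
        fact(t=4)
          fact(t=3)
            fact(t=2)
              fact(t=1)
              -> return 1
            -> return 2
          -> return 6
        -> return 24
      -> return 120
    -> return 720
  -> return 5040
-> return 40320

Final answer: 40320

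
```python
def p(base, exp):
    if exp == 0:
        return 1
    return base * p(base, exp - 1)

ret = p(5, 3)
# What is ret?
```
Call trace:
p(base=5, exp=3)
  p(base=5, exp=2)
    p(base=5, exp=1)
      p(base=5, exp=0)
      -> return 1
    -> return 5
  -> return 25
-> return 125

Final answer: 125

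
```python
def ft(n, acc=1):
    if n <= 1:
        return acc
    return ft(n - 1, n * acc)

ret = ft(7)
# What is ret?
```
Call trace:
ft(n=7, acc=1)
  ft(n=6, acc=7)
    ft(n=5, acc=42)
      ft(n=4, acc=210)
        ft(n=3, acc=840)
          ft(n=2, acc=2520)
            ft(n=1, acc=5040)
            -> return 5040
          -> return 5040
        -> return 5040
      -> return 5040
    -> return 5040
  -> return 5040
-> return 5040

Final answer: 5040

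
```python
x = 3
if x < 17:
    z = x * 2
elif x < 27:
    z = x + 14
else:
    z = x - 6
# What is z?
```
Trace:
  x=3
  x=3, z=6

Final answer: 6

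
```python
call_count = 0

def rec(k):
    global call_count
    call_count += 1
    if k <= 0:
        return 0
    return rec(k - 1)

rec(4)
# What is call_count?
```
Call trace:
rec(k=4)
  rec(k=3)
    rec(k=2)
      rec(k=1)
        rec(k=0)
        -> return 0
      -> return 0
    -> return 0
  -> return 0
-> return 0

call_count is incremented once per call. rec is entered once for each k = 4, 3, 2, 1, 0 (the k <= 0 call returns without recursing), i.e. 4 + 1 calls.
call_count = 5

Final answer: 5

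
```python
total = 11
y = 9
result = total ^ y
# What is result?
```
Trace:
  total=11
  total=11, y=9
  total=11, y=9, result=2

Final answer: 2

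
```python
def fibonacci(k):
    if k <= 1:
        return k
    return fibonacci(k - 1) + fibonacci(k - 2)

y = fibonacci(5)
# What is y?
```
Call trace (a repeated sub-call is expanded the first time; later identical calls just restate its return value):
fibonacci(k=5)
  fibonacci(k=4)
    fibonacci(k=3)
      fibonacci(k=2)
        fibonacci(k=1)
        -> return 1
        fibonacci(k=0)
        -> return 0
      -> return 1
      fibonacci(k=1)
      -> return 1
    -> return 2
    fibonacci(k=2) -> return 1  (same call as traced above)
  -> return 3
  fibonacci(k=3) -> return 2  (same call as traced above)
-> return 5

Final answer: 5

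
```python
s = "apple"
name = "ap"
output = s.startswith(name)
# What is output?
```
Trace:
  s='apple'
  s='apple', name='ap'
  s='apple', name='ap', output=True

Final answer: True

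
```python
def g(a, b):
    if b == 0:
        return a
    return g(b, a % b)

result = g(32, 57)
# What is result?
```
Call trace:
g(a=32, b=57)
  g(a=57, b=32)
    g(a=32, b=25)
      g(a=25, b=7)
        g(a=7, b=4)
          g(a=4, b=3)
            g(a=3, b=1)
              g(a=1, b=0)
              -> return 1
            -> return 1
          -> return 1
        -> return 1
      -> return 1
    -> return 1
  -> return 1
-> return 1

Final answer: 1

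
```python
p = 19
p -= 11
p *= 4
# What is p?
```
Trace:
  p=19
  p=8
  p=32

Final answer: 32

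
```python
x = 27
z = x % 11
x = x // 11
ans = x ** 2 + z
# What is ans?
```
Trace:
  x=27
  x=27, z=5
  x=2, z=5
  x=2, z=5, ans=9

Final answer: 9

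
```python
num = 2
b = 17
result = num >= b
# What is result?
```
Trace:
  num=2
  num=2, b=17
  num=2, b=17, result=False

Final answer: False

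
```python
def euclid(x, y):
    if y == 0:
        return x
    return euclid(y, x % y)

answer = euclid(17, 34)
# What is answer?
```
Call trace:
euclid(x=17, y=34)
  euclid(x=34, y=17)
    euclid(x=17, y=0)
    -> return 17
  -> return 17
-> return 17

Final answer: 17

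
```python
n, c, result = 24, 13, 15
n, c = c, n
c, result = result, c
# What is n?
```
Trace:
  n=24, c=13, result=15
  n=13, c=24, result=15
  n=13, c=15, result=24

Final answer: 13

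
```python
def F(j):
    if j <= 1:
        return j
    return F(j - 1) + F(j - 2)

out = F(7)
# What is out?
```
Call trace (a repeated sub-call is expanded the first time; later identical calls just restate its return value):
F(j=7)
  F(j=6)
    F(j=5)
      F(j=4)
        F(j=3)
          F(j=2)
            F(j=1)
            -> return 1
            F(j=0)
            -> return 0
          -> return 1
          F(j=1)
          -> return 1
        -> return 2
        F(j=2) -> return 1  (same call as traced above)
      -> return 3
      F(j=3) -> return 2  (same call as traced above)
    -> return 5
    F(j=4) -> return 3  (same call as traced above)
  -> return 8
  F(j=5) -> return 5  (same call as traced above)
-> return 13

Final answer: 13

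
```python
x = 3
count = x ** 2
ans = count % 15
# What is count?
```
Trace:
  x=3
  x=3, count=9
  x=3, count=9, ans=9

Final answer: 9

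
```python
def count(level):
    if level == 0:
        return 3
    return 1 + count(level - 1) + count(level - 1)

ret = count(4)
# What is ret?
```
Call trace (a repeated sub-call is expanded the first time; later identical calls just restate its return value):
count(level=4)
  count(level=3)
    count(level=2)
      count(level=1)
        count(level=0)
        -> return 3
        count(level=0)
        -> return 3
      -> return 7
      count(level=1) -> return 7  (same call as traced above)
    -> return 15
    count(level=2) -> return 15  (same call as traced above)
  -> return 31
  count(level=3) -> return 31  (same call as traced above)
-> return 63

Final answer: 63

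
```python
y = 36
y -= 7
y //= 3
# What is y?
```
Trace:
  y=36
  y=29
  y=9

Final answer: 9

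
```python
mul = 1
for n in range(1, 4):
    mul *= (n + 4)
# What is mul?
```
Trace:
  mul=1
  mul=5, n=1
  mul=30, n=2
  mul=210, n=3

Final answer: 210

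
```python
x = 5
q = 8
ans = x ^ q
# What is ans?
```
Trace:
  x=5
  x=5, q=8
  x=5, q=8, ans=13

Final answer: 13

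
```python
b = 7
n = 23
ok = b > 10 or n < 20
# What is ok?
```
Trace:
  b=7
  b=7, n=23
  b=7, n=23, ok=False

Final answer: False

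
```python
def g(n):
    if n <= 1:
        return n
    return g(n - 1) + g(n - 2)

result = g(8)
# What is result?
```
Call trace (a repeated sub-call is expanded the first time; later identical calls just restate its return value):
g(n=8)
  g(n=7)
    g(n=6)
      g(n=5)
        g(n=4)
          g(n=3)
            g(n=2)
              g(n=1)
              -> return 1
              g(n=0)
              -> return 0
            -> return 1
            g(n=1)
            -> return 1
          -> return 2
          g(n=2) -> return 1  (same call as traced above)
        -> return 3
        g(n=3) -> return 2  (same call as traced above)
      -> return 5
      g(n=4) -> return 3  (same call as traced above)
    -> return 8
    g(n=5) -> return 5  (same call as traced above)
  -> return 13
  g(n=6) -> return 8  (same call as traced above)
-> return 21

Final answer: 21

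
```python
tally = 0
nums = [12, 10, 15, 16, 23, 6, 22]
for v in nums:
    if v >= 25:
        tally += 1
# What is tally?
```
Trace:
  tally=0
  tally=0, v=12
  tally=0, v=10
  tally=0, v=15
  tally=0, v=16
  tally=0, v=23
  tally=0, v=6
  tally=0, v=22

Final answer: 0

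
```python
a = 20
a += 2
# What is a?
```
Trace:
  a=20
  a=22

Final answer: 22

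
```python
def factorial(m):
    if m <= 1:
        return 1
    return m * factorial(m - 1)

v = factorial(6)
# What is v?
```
Call trace:
factorial(m=6)
  factorial(m=5)
    factorial(m=4)
      factorial(m=3)
        factorial(m=2)
          factorial(m=1)
          -> return 1
        -> return 2
      -> return 6
    -> return 24
  -> return 120
-> return 720

Final answer: 720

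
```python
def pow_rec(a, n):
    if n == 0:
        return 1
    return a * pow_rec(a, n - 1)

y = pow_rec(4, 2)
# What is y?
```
Call trace:
pow_rec(a=4, n=2)
  pow_rec(a=4, n=1)
    pow_rec(a=4, n=0)
    -> return 1
  -> return 4
-> return 16

Final answer: 16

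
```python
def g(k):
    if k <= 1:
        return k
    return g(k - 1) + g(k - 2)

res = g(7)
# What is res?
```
Call trace (a repeated sub-call is expanded the first time; later identical calls just restate its return value):
g(k=7)
  g(k=6)
    g(k=5)
      g(k=4)
        g(k=3)
          g(k=2)
            g(k=1)
            -> return 1
            g(k=0)
            -> return 0
          -> return 1
          g(k=1)
          -> return 1
        -> return 2
        g(k=2) -> return 1  (same call as traced above)
      -> return 3
      g(k=3) -> return 2  (same call as traced above)
    -> return 5
    g(k=4) -> return 3  (same call as traced above)
  -> return 8
  g(k=5) -> return 5  (same call as traced above)
-> return 13

Final answer: 13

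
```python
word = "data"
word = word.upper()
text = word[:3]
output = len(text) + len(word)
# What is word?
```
Trace:
  word='data'
  word='DATA'
  word='DATA', text='DAT'
  word='DATA', text='DAT', output=7

Final answer: 'DATA'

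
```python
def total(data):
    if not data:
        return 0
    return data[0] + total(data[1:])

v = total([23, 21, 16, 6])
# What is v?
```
Call trace:
total(data=[23, 21, 16, 6])
  total(data=[21, 16, 6])
    total(data=[16, 6])
      total(data=[6])
        total(data=[])
        -> return 0
      -> return 6
    -> return 22
  -> return 43
-> return 66

Final answer: 66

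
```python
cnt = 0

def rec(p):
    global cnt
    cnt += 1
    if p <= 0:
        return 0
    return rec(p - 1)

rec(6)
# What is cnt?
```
Call trace:
rec(p=6)
  rec(p=5)
    rec(p=4)
      rec(p=3)
        rec(p=2)
          rec(p=1)
            rec(p=0)
            -> return 0
          -> return 0
        -> return 0
      -> return 0
    -> return 0
  -> return 0
-> return 0

cnt is incremented once per call. rec is entered once for each p = 6, 5, 4, 3, 2, 1, 0 (the p <= 0 call returns without recursing), i.e. 6 + 1 calls.
cnt = 7

Final answer: 7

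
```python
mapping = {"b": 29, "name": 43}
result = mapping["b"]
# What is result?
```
Trace:
  mapping={'b': 29, 'name': 43}
  mapping={'b': 29, 'name': 43}, result=29

Final answer: 29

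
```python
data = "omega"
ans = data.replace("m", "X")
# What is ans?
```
Trace:
  data='omega'
  data='omega', ans='oXega'

Final answer: 'oXega'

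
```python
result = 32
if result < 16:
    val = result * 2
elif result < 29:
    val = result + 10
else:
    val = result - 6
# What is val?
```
Trace:
  result=32
  result=32, val=26

Final answer: 26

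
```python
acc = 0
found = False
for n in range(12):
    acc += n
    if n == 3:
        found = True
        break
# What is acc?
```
Trace:
  acc=0
  acc=0, found=False
  acc=0, found=False, n=0
  acc=1, found=False, n=1
  acc=3, found=False, n=2
  acc=6, found=True, n=3

Final answer: 6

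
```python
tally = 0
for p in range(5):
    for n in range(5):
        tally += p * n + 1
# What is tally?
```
Trace:
  tally=0
  tally=1, p=0, n=0
  tally=2, p=0, n=1
  tally=3, p=0, n=2
  tally=4, p=0, n=3
  tally=5, p=0, n=4
  tally=6, p=1, n=0
  tally=8, p=1, n=1
  tally=11, p=1, n=2
  tally=15, p=1, n=3
  tally=20, p=1, n=4
  tally=21, p=2, n=0
  tally=24, p=2, n=1
  tally=29, p=2, n=2
  tally=36, p=2, n=3
  tally=45, p=2, n=4
  tally=46, p=3, n=0
  tally=50, p=3, n=1
  tally=57, p=3, n=2
  tally=67, p=3, n=3
  tally=80, p=3, n=4
  tally=81, p=4, n=0
  tally=86, p=4, n=1
  tally=95, p=4, n=2
  tally=108, p=4, n=3
  tally=125, p=4, n=4

Final answer: 125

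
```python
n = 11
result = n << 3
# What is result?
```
Trace:
  n=11
  n=11, result=88

Final answer: 88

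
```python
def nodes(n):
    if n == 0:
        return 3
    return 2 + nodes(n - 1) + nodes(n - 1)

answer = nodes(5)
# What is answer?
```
Call trace (a repeated sub-call is expanded the first time; later identical calls just restate its return value):
nodes(n=5)
  nodes(n=4)
    nodes(n=3)
      nodes(n=2)
        nodes(n=1)
          nodes(n=0)
          -> return 3
          nodes(n=0)
          -> return 3
        -> return 8
        nodes(n=1) -> return 8  (same call as traced above)
      -> return 18
      nodes(n=2) -> return 18  (same call as traced above)
    -> return 38
    nodes(n=3) -> return 38  (same call as traced above)
  -> return 78
  nodes(n=4) -> return 78  (same call as traced above)
-> return 158

Final answer: 158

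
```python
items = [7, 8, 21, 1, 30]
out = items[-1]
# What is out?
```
Trace:
  items=[7, 8, 21, 1, 30]
  items=[7, 8, 21, 1, 30], out=30

Final answer: 30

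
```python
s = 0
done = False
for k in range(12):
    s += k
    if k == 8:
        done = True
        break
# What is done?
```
Trace:
  s=0
  s=0, done=False
  s=0, done=False, k=0
  s=1, done=False, k=1
  s=3, done=False, k=2
  s=6, done=False, k=3
  s=10, done=False, k=4
  s=15, done=False, k=5
  s=21, done=False, k=6
  s=28, done=False, k=7
  s=36, done=True, k=8

Final answer: True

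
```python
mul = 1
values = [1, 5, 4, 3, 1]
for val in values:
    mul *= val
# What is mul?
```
Trace:
  mul=1
  mul=1, val=1
  mul=5, val=5
  mul=20, val=4
  mul=60, val=3
  mul=60, val=1

Final answer: 60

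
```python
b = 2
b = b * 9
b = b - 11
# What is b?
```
Trace:
  b=2
  b=18
  b=7

Final answer: 7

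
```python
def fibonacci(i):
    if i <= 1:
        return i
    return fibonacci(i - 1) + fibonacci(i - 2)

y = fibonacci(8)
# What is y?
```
Call trace (a repeated sub-call is expanded the first time; later identical calls just restate its return value):
fibonacci(i=8)
  fibonacci(i=7)
    fibonacci(i=6)
      fibonacci(i=5)
        fibonacci(i=4)
          fibonacci(i=3)
            fibonacci(i=2)
              fibonacci(i=1)
              -> return 1
              fibonacci(i=0)
              -> return 0
            -> return 1
            fibonacci(i=1)
            -> return 1
          -> return 2
          fibonacci(i=2) -> return 1  (same call as traced above)
        -> return 3
        fibonacci(i=3) -> return 2  (same call as traced above)
      -> return 5
      fibonacci(i=4) -> return 3  (same call as traced above)
    -> return 8
    fibonacci(i=5) -> return 5  (same call as traced above)
  -> return 13
  fibonacci(i=6) -> return 8  (same call as traced above)
-> return 21

Final answer: 21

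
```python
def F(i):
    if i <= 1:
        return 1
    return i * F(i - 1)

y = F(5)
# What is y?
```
Call trace:
F(i=5)
  F(i=4)
    F(i=3)
      F(i=2)
        F(i=1)
        -> return 1
      -> return 2
    -> return 6
  -> return 24
-> return 120

Final answer: 120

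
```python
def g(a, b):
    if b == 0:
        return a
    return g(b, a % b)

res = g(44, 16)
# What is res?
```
Call trace:
g(a=44, b=16)
  g(a=16, b=12)
    g(a=12, b=4)
      g(a=4, b=0)
      -> return 4
    -> return 4
  -> return 4
-> return 4

Final answer: 4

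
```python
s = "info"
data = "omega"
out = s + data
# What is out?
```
Trace:
  s='info'
  s='info', data='omega'
  s='info', data='omega', out='infoomega'

Final answer: 'infoomega'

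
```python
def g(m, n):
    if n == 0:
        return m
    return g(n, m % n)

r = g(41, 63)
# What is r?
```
Call trace:
g(m=41, n=63)
  g(m=63, n=41)
    g(m=41, n=22)
      g(m=22, n=19)
        g(m=19, n=3)
          g(m=3, n=1)
            g(m=1, n=0)
            -> return 1
          -> return 1
        -> return 1
      -> return 1
    -> return 1
  -> return 1
-> return 1

Final answer: 1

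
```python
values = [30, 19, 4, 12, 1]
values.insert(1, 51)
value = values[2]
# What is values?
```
Trace:
  values=[30, 19, 4, 12, 1]
  values=[30, 51, 19, 4, 12, 1]
  values=[30, 51, 19, 4, 12, 1], value=19

Final answer: [30, 51, 19, 4, 12, 1]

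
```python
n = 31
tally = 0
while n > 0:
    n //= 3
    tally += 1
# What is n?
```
Trace:
  n=31
  n=31, tally=0
  n=10, tally=1
  n=3, tally=2
  n=1, tally=3
  n=0, tally=4

Final answer: 0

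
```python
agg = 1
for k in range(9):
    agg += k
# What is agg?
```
Trace:
  agg=1
  agg=1, k=0
  agg=2, k=1
  agg=4, k=2
  agg=7, k=3
  agg=11, k=4
  agg=16, k=5
  agg=22, k=6
  agg=29, k=7
  agg=37, k=8

Final answer: 37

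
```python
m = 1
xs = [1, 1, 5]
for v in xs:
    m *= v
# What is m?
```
Trace:
  m=1
  m=1, v=1
  m=1, v=1
  m=5, v=5

Final answer: 5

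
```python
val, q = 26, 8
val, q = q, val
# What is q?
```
Trace:
  val=26, q=8
  val=8, q=26

Final answer: 26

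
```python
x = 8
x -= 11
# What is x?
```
Trace:
  x=8
  x=-3

Final answer: -3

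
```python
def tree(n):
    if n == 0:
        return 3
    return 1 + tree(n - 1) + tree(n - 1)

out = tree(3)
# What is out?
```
Call trace (a repeated sub-call is expanded the first time; later identical calls just restate its return value):
tree(n=3)
  tree(n=2)
    tree(n=1)
      tree(n=0)
      -> return 3
      tree(n=0)
      -> return 3
    -> return 7
    tree(n=1) -> return 7  (same call as traced above)
  -> return 15
  tree(n=2) -> return 15  (same call as traced above)
-> return 31

Final answer: 31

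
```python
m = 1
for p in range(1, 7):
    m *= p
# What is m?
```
Trace:
  m=1
  m=1, p=1
  m=2, p=2
  m=6, p=3
  m=24, p=4
  m=120, p=5
  m=720, p=6

Final answer: 720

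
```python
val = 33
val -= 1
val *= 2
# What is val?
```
Trace:
  val=33
  val=32
  val=64

Final answer: 64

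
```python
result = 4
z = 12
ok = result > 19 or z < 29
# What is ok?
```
Trace:
  result=4
  result=4, z=12
  result=4, z=12, ok=True

Final answer: True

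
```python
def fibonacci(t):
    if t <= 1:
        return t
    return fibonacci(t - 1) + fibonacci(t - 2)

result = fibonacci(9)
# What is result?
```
Call trace (a repeated sub-call is expanded the first time; later identical calls just restate its return value):
fibonacci(t=9)
  fibonacci(t=8)
    fibonacci(t=7)
      fibonacci(t=6)
        fibonacci(t=5)
          fibonacci(t=4)
            fibonacci(t=3)
              fibonacci(t=2)
                fibonacci(t=1)
                -> return 1
                fibonacci(t=0)
                -> return 0
              -> return 1
              fibonacci(t=1)
              -> return 1
            -> return 2
            fibonacci(t=2) -> return 1  (same call as traced above)
          -> return 3
          fibonacci(t=3) -> return 2  (same call as traced above)
        -> return 5
        fibonacci(t=4) -> return 3  (same call as traced above)
      -> return 8
      fibonacci(t=5) -> return 5  (same call as traced above)
    -> return 13
    fibonacci(t=6) -> return 8  (same call as traced above)
  -> return 21
  fibonacci(t=7) -> return 13  (same call as traced above)
-> return 34

Final answer: 34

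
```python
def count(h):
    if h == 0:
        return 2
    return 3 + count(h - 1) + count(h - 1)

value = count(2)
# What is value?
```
Call trace (a repeated sub-call is expanded the first time; later identical calls just restate its return value):
count(h=2)
  count(h=1)
    count(h=0)
    -> return 2
    count(h=0)
    -> return 2
  -> return 7
  count(h=1) -> return 7  (same call as traced above)
-> return 17

Final answer: 17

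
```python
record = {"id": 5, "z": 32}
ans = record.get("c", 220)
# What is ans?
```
Trace:
  record={'id': 5, 'z': 32}
  record={'id': 5, 'z': 32}, ans=220

Final answer: 220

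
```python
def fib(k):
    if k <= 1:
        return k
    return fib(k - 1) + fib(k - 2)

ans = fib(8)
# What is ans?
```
Call trace (a repeated sub-call is expanded the first time; later identical calls just restate its return value):
fib(k=8)
  fib(k=7)
    fib(k=6)
      fib(k=5)
        fib(k=4)
          fib(k=3)
            fib(k=2)
              fib(k=1)
              -> return 1
              fib(k=0)
              -> return 0
            -> return 1
            fib(k=1)
            -> return 1
          -> return 2
          fib(k=2) -> return 1  (same call as traced above)
        -> return 3
        fib(k=3) -> return 2  (same call as traced above)
      -> return 5
      fib(k=4) -> return 3  (same call as traced above)
    -> return 8
    fib(k=5) -> return 5  (same call as traced above)
  -> return 13
  fib(k=6) -> return 8  (same call as traced above)
-> return 21

Final answer: 21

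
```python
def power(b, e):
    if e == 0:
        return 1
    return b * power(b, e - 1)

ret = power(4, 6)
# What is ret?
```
Call trace:
power(b=4, e=6)
  power(b=4, e=5)
    power(b=4, e=4)
      power(b=4, e=3)
        power(b=4, e=2)
          power(b=4, e=1)
            power(b=4, e=0)
            -> return 1
          -> return 4
        -> return 16
      -> return 64
    -> return 256
  -> return 1024
-> return 4096

Final answer: 4096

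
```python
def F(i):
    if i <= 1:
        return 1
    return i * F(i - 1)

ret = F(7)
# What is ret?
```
Call trace:
F(i=7)
  F(i=6)
    F(i=5)
      F(i=4)
        F(i=3)
          F(i=2)
            F(i=1)
            -> return 1
          -> return 2
        -> return 6
      -> return 24
    -> return 120
  -> return 720
-> return 5040

Final answer: 5040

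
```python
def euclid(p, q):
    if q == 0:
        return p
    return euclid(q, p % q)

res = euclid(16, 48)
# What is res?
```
Call trace:
euclid(p=16, q=48)
  euclid(p=48, q=16)
    euclid(p=16, q=0)
    -> return 16
  -> return 16
-> return 16

Final answer: 16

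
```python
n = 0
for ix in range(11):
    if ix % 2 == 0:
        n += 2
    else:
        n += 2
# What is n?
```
Trace:
  n=0
  n=2, ix=0
  n=4, ix=1
  n=6, ix=2
  n=8, ix=3
  n=10, ix=4
  n=12, ix=5
  n=14, ix=6
  n=16, ix=7
  n=18, ix=8
  n=20, ix=9
  n=22, ix=10

Final answer: 22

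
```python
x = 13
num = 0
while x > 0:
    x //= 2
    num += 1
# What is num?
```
Trace:
  x=13
  x=13, num=0
  x=6, num=1
  x=3, num=2
  x=1, num=3
  x=0, num=4

Final answer: 4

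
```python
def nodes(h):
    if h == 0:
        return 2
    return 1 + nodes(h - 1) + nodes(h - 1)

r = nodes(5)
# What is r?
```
Call trace (a repeated sub-call is expanded the first time; later identical calls just restate its return value):
nodes(h=5)
  nodes(h=4)
    nodes(h=3)
      nodes(h=2)
        nodes(h=1)
          nodes(h=0)
          -> return 2
          nodes(h=0)
          -> return 2
        -> return 5
        nodes(h=1) -> return 5  (same call as traced above)
      -> return 11
      nodes(h=2) -> return 11  (same call as traced above)
    -> return 23
    nodes(h=3) -> return 23  (same call as traced above)
  -> return 47
  nodes(h=4) -> return 47  (same call as traced above)
-> return 95

Final answer: 95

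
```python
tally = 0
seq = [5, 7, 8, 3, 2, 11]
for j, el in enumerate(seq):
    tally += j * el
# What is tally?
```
Trace:
  tally=0
  tally=0, j=0, el=5
  tally=7, j=1, el=7
  tally=23, j=2, el=8
  tally=32, j=3, el=3
  tally=40, j=4, el=2
  tally=95, j=5, el=11

Final answer: 95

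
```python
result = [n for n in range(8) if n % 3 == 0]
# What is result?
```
Trace:
  n=0
  n=1
  n=2
  n=3
  n=4
  n=5
  n=6
  n=7
  result=[0, 3, 6]

Final answer: [0, 3, 6]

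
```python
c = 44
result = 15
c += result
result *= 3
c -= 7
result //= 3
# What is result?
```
Trace:
  c=44
  c=44, result=15
  c=59, result=15
  c=59, result=45
  c=52, result=45
  c=52, result=15

Final answer: 15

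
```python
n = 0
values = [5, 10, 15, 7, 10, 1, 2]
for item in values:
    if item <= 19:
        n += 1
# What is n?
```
Trace:
  n=0
  n=1, item=5
  n=2, item=10
  n=3, item=15
  n=4, item=7
  n=5, item=10
  n=6, item=1
  n=7, item=2

Final answer: 7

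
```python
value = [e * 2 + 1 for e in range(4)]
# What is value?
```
Trace:
  e=0
  e=1
  e=2
  e=3
  value=[1, 3, 5, 7]

Final answer: [1, 3, 5, 7]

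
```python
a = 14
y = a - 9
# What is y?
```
Trace:
  a=14
  a=14, y=5

Final answer: 5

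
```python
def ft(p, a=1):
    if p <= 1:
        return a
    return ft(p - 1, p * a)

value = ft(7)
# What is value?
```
Call trace:
ft(p=7, a=1)
  ft(p=6, a=7)
    ft(p=5, a=42)
      ft(p=4, a=210)
        ft(p=3, a=840)
          ft(p=2, a=2520)
            ft(p=1, a=5040)
            -> return 5040
          -> return 5040
        -> return 5040
      -> return 5040
    -> return 5040
  -> return 5040
-> return 5040

Final answer: 5040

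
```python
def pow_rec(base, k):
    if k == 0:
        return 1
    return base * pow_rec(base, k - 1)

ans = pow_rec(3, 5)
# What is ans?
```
Call trace:
pow_rec(base=3, k=5)
  pow_rec(base=3, k=4)
    pow_rec(base=3, k=3)
      pow_rec(base=3, k=2)
        pow_rec(base=3, k=1)
          pow_rec(base=3, k=0)
          -> return 1
        -> return 3
      -> return 9
    -> return 27
  -> return 81
-> return 243

Final answer: 243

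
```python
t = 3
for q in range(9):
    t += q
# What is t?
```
Trace:
  t=3
  t=3, q=0
  t=4, q=1
  t=6, q=2
  t=9, q=3
  t=13, q=4
  t=18, q=5
  t=24, q=6
  t=31, q=7
  t=39, q=8

Final answer: 39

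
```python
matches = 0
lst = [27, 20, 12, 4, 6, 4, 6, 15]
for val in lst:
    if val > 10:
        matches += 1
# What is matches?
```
Trace:
  matches=0
  matches=1, val=27
  matches=2, val=20
  matches=3, val=12
  matches=3, val=4
  matches=3, val=6
  matches=3, val=4
  matches=3, val=6
  matches=4, val=15

Final answer: 4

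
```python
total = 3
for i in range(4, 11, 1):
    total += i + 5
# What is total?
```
Trace:
  total=3
  total=12, i=4
  total=22, i=5
  total=33, i=6
  total=45, i=7
  total=58, i=8
  total=72, i=9
  total=87, i=10

Final answer: 87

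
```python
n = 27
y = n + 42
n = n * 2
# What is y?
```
Trace:
  n=27
  n=27, y=69
  n=54, y=69

Final answer: 69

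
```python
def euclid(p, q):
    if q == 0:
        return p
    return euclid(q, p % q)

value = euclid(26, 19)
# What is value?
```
Call trace:
euclid(p=26, q=19)
  euclid(p=19, q=7)
    euclid(p=7, q=5)
      euclid(p=5, q=2)
        euclid(p=2, q=1)
          euclid(p=1, q=0)
          -> return 1
        -> return 1
      -> return 1
    -> return 1
  -> return 1
-> return 1

Final answer: 1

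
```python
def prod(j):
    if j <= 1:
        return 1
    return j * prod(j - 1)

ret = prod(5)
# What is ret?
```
Call trace:
prod(j=5)
  prod(j=4)
    prod(j=3)
      prod(j=2)
        prod(j=1)
        -> return 1
      -> return 2
    -> return 6
  -> return 24
-> return 120

Final answer: 120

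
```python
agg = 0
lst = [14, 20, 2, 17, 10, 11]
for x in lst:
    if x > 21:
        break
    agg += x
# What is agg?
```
Trace:
  agg=0
  agg=14, x=14
  agg=34, x=20
  agg=36, x=2
  agg=53, x=17
  agg=63, x=10
  agg=74, x=11

Final answer: 74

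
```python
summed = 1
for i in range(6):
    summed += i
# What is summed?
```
Trace:
  summed=1
  summed=1, i=0
  summed=2, i=1
  summed=4, i=2
  summed=7, i=3
  summed=11, i=4
  summed=16, i=5

Final answer: 16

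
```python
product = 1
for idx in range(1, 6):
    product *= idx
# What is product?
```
Trace:
  product=1
  product=1, idx=1
  product=2, idx=2
  product=6, idx=3
  product=24, idx=4
  product=120, idx=5

Final answer: 120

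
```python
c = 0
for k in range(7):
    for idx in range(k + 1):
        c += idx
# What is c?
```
Trace:
  c=0
  c=0, k=0, idx=0
  c=0, k=1, idx=0
  c=1, k=1, idx=1
  c=1, k=2, idx=0
  c=2, k=2, idx=1
  c=4, k=2, idx=2
  c=4, k=3, idx=0
  c=5, k=3, idx=1
  c=7, k=3, idx=2
  c=10, k=3, idx=3
  c=10, k=4, idx=0
  c=11, k=4, idx=1
  c=13, k=4, idx=2
  c=16, k=4, idx=3
  c=20, k=4, idx=4
  c=20, k=5, idx=0
  c=21, k=5, idx=1
  c=23, k=5, idx=2
  c=26, k=5, idx=3
  c=30, k=5, idx=4
  c=35, k=5, idx=5
  c=35, k=6, idx=0
  c=36, k=6, idx=1
  c=38, k=6, idx=2
  c=41, k=6, idx=3
  c=45, k=6, idx=4
  c=50, k=6, idx=5
  c=56, k=6, idx=6

Final answer: 56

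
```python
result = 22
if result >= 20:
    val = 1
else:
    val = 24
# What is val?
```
Trace:
  result=22
  result=22, val=1

Final answer: 1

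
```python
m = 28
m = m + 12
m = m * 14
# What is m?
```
Trace:
  m=28
  m=40
  m=560

Final answer: 560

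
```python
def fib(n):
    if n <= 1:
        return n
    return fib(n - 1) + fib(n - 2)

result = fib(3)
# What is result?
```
Call trace:
fib(n=3)
  fib(n=2)
    fib(n=1)
    -> return 1
    fib(n=0)
    -> return 0
  -> return 1
  fib(n=1)
  -> return 1
-> return 2

Final answer: 2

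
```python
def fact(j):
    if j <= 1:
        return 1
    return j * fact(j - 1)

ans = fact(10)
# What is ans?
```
Call trace:
fact(j=10)
  fact(j=9)
    fact(j=8)
      fact(j=7)
        fact(j=6)
          fact(j=5)
            fact(j=4)
              fact(j=3)
                fact(j=2)
                  fact(j=1)
                  -> return 1
                -> return 2
              -> return 6
            -> return 24
          -> return 120
        -> return 720
      -> return 5040
    -> return 40320
  -> return 362880
-> return 3628800

Final answer: 3628800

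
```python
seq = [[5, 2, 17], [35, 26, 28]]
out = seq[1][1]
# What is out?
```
Trace:
  seq=[[5, 2, 17], [35, 26, 28]]
  seq=[[5, 2, 17], [35, 26, 28]], out=26

Final answer: 26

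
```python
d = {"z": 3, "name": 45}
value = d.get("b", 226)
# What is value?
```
Trace:
  d={'z': 3, 'name': 45}
  d={'z': 3, 'name': 45}, value=226

Final answer: 226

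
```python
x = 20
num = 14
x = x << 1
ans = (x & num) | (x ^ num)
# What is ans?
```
Trace:
  x=20
  x=20, num=14
  x=40, num=14
  x=40, num=14, ans=46

Final answer: 46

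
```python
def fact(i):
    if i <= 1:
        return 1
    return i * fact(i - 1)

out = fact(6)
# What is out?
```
Call trace:
fact(i=6)
  fact(i=5)
    fact(i=4)
      fact(i=3)
        fact(i=2)
          fact(i=1)
          -> return 1
        -> return 2
      -> return 6
    -> return 24
  -> return 120
-> return 720

Final answer: 720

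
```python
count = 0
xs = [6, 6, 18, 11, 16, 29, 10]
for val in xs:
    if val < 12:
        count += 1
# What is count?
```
Trace:
  count=0
  count=1, val=6
  count=2, val=6
  count=2, val=18
  count=3, val=11
  count=3, val=16
  count=3, val=29
  count=4, val=10

Final answer: 4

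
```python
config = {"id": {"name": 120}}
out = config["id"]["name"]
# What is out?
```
Trace:
  config={'id': {'name': 120}}
  config={'id': {'name': 120}}, out=120

Final answer: 120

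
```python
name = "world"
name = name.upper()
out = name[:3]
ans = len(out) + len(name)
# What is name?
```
Trace:
  name='world'
  name='WORLD'
  name='WORLD', out='WOR'
  name='WORLD', out='WOR', ans=8

Final answer: 'WORLD'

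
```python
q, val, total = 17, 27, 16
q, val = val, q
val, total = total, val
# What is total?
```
Trace:
  q=17, val=27, total=16
  q=27, val=17, total=16
  q=27, val=16, total=17

Final answer: 17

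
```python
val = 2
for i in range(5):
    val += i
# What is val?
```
Trace:
  val=2
  val=2, i=0
  val=3, i=1
  val=5, i=2
  val=8, i=3
  val=12, i=4

Final answer: 12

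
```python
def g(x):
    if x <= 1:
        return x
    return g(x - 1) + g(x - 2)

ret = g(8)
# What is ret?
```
Call trace (a repeated sub-call is expanded the first time; later identical calls just restate its return value):
g(x=8)
  g(x=7)
    g(x=6)
      g(x=5)
        g(x=4)
          g(x=3)
            g(x=2)
              g(x=1)
              -> return 1
              g(x=0)
              -> return 0
            -> return 1
            g(x=1)
            -> return 1
          -> return 2
          g(x=2) -> return 1  (same call as traced above)
        -> return 3
        g(x=3) -> return 2  (same call as traced above)
      -> return 5
      g(x=4) -> return 3  (same call as traced above)
    -> return 8
    g(x=5) -> return 5  (same call as traced above)
  -> return 13
  g(x=6) -> return 8  (same call as traced above)
-> return 21

Final answer: 21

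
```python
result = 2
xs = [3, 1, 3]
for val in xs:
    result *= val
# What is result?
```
Trace:
  result=2
  result=6, val=3
  result=6, val=1
  result=18, val=3

Final answer: 18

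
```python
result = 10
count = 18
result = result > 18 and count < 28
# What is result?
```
Trace:
  result=10
  result=10, count=18
  result=False, count=18

Final answer: False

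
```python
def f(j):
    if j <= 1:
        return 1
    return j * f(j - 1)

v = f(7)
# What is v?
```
Call trace:
f(j=7)
  f(j=6)
    f(j=5)
      f(j=4)
        f(j=3)
          f(j=2)
            f(j=1)
            -> return 1
          -> return 2
        -> return 6
      -> return 24
    -> return 120
  -> return 720
-> return 5040

Final answer: 5040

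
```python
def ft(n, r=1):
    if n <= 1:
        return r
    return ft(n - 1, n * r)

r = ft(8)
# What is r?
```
Call trace:
ft(n=8, r=1)
  ft(n=7, r=8)
    ft(n=6, r=56)
      ft(n=5, r=336)
        ft(n=4, r=1680)
          ft(n=3, r=6720)
            ft(n=2, r=20160)
              ft(n=1, r=40320)
              -> return 40320
            -> return 40320
          -> return 40320
        -> return 40320
      -> return 40320
    -> return 40320
  -> return 40320
-> return 40320

Final answer: 40320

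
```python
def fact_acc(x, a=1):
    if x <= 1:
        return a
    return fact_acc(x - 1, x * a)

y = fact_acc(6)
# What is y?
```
Call trace:
fact_acc(x=6, a=1)
  fact_acc(x=5, a=6)
    fact_acc(x=4, a=30)
      fact_acc(x=3, a=120)
        fact_acc(x=2, a=360)
          fact_acc(x=1, a=720)
          -> return 720
        -> return 720
      -> return 720
    -> return 720
  -> return 720
-> return 720

Final answer: 720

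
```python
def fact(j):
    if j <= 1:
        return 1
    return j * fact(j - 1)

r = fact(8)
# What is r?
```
Call trace:
fact(j=8)
  fact(j=7)
    fact(j=6)
      fact(j=5)
        fact(j=4)
          fact(j=3)
            fact(j=2)
              fact(j=1)
              -> return 1
            -> return 2
          -> return 6
        -> return 24
      -> return 120
    -> return 720
  -> return 5040
-> return 40320

Final answer: 40320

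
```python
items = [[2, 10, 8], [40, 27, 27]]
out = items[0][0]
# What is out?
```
Trace:
  items=[[2, 10, 8], [40, 27, 27]]
  items=[[2, 10, 8], [40, 27, 27]], out=2

Final answer: 2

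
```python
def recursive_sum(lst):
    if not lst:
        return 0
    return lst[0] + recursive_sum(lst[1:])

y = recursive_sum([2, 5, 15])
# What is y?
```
Call trace:
recursive_sum(lst=[2, 5, 15])
  recursive_sum(lst=[5, 15])
    recursive_sum(lst=[15])
      recursive_sum(lst=[])
      -> return 0
    -> return 15
  -> return 20
-> return 22

Final answer: 22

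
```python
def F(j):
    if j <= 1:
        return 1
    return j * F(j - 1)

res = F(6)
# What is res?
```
Call trace:
F(j=6)
  F(j=5)
    F(j=4)
      F(j=3)
        F(j=2)
          F(j=1)
          -> return 1
        -> return 2
      -> return 6
    -> return 24
  -> return 120
-> return 720

Final answer: 720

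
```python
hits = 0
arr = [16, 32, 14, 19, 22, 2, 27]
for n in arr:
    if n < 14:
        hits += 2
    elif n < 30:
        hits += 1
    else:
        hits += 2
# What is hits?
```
Trace:
  hits=0
  hits=1, n=16
  hits=3, n=32
  hits=4, n=14
  hits=5, n=19
  hits=6, n=22
  hits=8, n=2
  hits=9, n=27

Final answer: 9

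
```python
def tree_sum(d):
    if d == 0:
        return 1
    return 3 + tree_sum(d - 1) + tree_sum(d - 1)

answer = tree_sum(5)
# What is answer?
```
Call trace (a repeated sub-call is expanded the first time; later identical calls just restate its return value):
tree_sum(d=5)
  tree_sum(d=4)
    tree_sum(d=3)
      tree_sum(d=2)
        tree_sum(d=1)
          tree_sum(d=0)
          -> return 1
          tree_sum(d=0)
          -> return 1
        -> return 5
        tree_sum(d=1) -> return 5  (same call as traced above)
      -> return 13
      tree_sum(d=2) -> return 13  (same call as traced above)
    -> return 29
    tree_sum(d=3) -> return 29  (same call as traced above)
  -> return 61
  tree_sum(d=4) -> return 61  (same call as traced above)
-> return 125

Final answer: 125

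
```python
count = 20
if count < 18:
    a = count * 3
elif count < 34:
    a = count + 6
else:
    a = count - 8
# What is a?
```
Trace:
  count=20
  count=20, a=26

Final answer: 26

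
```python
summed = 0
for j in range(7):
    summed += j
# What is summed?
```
Trace:
  summed=0
  summed=0, j=0
  summed=1, j=1
  summed=3, j=2
  summed=6, j=3
  summed=10, j=4
  summed=15, j=5
  summed=21, j=6

Final answer: 21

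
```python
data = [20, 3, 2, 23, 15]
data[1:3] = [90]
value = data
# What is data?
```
Trace:
  data=[20, 3, 2, 23, 15]
  data=[20, 90, 23, 15]
  data=[20, 90, 23, 15], value=[20, 90, 23, 15]

Final answer: [20, 90, 23, 15]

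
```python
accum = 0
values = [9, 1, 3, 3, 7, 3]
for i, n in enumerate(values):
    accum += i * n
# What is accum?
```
Trace:
  accum=0
  accum=0, i=0, n=9
  accum=1, i=1, n=1
  accum=7, i=2, n=3
  accum=16, i=3, n=3
  accum=44, i=4, n=7
  accum=59, i=5, n=3

Final answer: 59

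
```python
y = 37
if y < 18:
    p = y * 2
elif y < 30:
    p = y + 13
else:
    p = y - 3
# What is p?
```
Trace:
  y=37
  y=37, p=34

Final answer: 34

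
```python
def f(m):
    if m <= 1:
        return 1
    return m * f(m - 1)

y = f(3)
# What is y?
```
Call trace:
f(m=3)
  f(m=2)
    f(m=1)
    -> return 1
  -> return 2
-> return 6

Final answer: 6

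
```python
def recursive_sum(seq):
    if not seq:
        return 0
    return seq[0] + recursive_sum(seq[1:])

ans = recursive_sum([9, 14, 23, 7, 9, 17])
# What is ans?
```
Call trace:
recursive_sum(seq=[9, 14, 23, 7, 9, 17])
  recursive_sum(seq=[14, 23, 7, 9, 17])
    recursive_sum(seq=[23, 7, 9, 17])
      recursive_sum(seq=[7, 9, 17])
        recursive_sum(seq=[9, 17])
          recursive_sum(seq=[17])
            recursive_sum(seq=[])
            -> return 0
          -> return 17
        -> return 26
      -> return 33
    -> return 56
  -> return 70
-> return 79

Final answer: 79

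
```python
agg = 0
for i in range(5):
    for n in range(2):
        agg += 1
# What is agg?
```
Trace:
  agg=0
  agg=1, i=0, n=0
  agg=2, i=0, n=1
  agg=3, i=1, n=0
  agg=4, i=1, n=1
  agg=5, i=2, n=0
  agg=6, i=2, n=1
  agg=7, i=3, n=0
  agg=8, i=3, n=1
  agg=9, i=4, n=0
  agg=10, i=4, n=1

Final answer: 10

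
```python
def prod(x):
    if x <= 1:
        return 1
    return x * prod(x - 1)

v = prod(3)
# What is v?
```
Call trace:
prod(x=3)
  prod(x=2)
    prod(x=1)
    -> return 1
  -> return 2
-> return 6

Final answer: 6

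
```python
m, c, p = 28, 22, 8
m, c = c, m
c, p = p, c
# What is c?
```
Trace:
  m=28, c=22, p=8
  m=22, c=28, p=8
  m=22, c=8, p=28

Final answer: 8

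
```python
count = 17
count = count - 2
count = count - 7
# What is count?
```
Trace:
  count=17
  count=15
  count=8

Final answer: 8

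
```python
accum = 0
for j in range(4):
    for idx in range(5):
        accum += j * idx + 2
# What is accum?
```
Trace:
  accum=0
  accum=2, j=0, idx=0
  accum=4, j=0, idx=1
  accum=6, j=0, idx=2
  accum=8, j=0, idx=3
  accum=10, j=0, idx=4
  accum=12, j=1, idx=0
  accum=15, j=1, idx=1
  accum=19, j=1, idx=2
  accum=24, j=1, idx=3
  accum=30, j=1, idx=4
  accum=32, j=2, idx=0
  accum=36, j=2, idx=1
  accum=42, j=2, idx=2
  accum=50, j=2, idx=3
  accum=60, j=2, idx=4
  accum=62, j=3, idx=0
  accum=67, j=3, idx=1
  accum=75, j=3, idx=2
  accum=86, j=3, idx=3
  accum=100, j=3, idx=4

Final answer: 100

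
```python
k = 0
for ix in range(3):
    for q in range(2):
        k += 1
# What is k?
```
Trace:
  k=0
  k=1, ix=0, q=0
  k=2, ix=0, q=1
  k=3, ix=1, q=0
  k=4, ix=1, q=1
  k=5, ix=2, q=0
  k=6, ix=2, q=1

Final answer: 6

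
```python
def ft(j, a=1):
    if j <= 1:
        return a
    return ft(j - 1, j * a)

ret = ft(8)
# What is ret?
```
Call trace:
ft(j=8, a=1)
  ft(j=7, a=8)
    ft(j=6, a=56)
      ft(j=5, a=336)
        ft(j=4, a=1680)
          ft(j=3, a=6720)
            ft(j=2, a=20160)
              ft(j=1, a=40320)
              -> return 40320
            -> return 40320
          -> return 40320
        -> return 40320
      -> return 40320
    -> return 40320
  -> return 40320
-> return 40320

Final answer: 40320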